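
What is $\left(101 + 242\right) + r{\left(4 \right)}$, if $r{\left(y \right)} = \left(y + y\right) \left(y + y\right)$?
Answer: $407$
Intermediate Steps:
$r{\left(y \right)} = 4 y^{2}$ ($r{\left(y \right)} = 2 y 2 y = 4 y^{2}$)
$\left(101 + 242\right) + r{\left(4 \right)} = \left(101 + 242\right) + 4 \cdot 4^{2} = 343 + 4 \cdot 16 = 343 + 64 = 407$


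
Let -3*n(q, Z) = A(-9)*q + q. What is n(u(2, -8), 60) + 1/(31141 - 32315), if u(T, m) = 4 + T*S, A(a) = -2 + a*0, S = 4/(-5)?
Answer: 4691/5870 ≈ 0.79915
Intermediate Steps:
S = -4/5 (S = 4*(-1/5) = -4/5 ≈ -0.80000)
A(a) = -2 (A(a) = -2 + 0 = -2)
u(T, m) = 4 - 4*T/5 (u(T, m) = 4 + T*(-4/5) = 4 - 4*T/5)
n(q, Z) = q/3 (n(q, Z) = -(-2*q + q)/3 = -(-1)*q/3 = q/3)
n(u(2, -8), 60) + 1/(31141 - 32315) = (4 - 4/5*2)/3 + 1/(31141 - 32315) = (4 - 8/5)/3 + 1/(-1174) = (1/3)*(12/5) - 1/1174 = 4/5 - 1/1174 = 4691/5870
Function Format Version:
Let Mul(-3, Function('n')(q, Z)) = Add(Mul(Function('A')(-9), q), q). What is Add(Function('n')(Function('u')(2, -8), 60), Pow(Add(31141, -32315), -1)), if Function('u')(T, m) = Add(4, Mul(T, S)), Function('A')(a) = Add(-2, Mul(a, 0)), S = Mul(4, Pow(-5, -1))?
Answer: Rational(4691, 5870) ≈ 0.79915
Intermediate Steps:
S = Rational(-4, 5) (S = Mul(4, Rational(-1, 5)) = Rational(-4, 5) ≈ -0.80000)
Function('A')(a) = -2 (Function('A')(a) = Add(-2, 0) = -2)
Function('u')(T, m) = Add(4, Mul(Rational(-4, 5), T)) (Function('u')(T, m) = Add(4, Mul(T, Rational(-4, 5))) = Add(4, Mul(Rational(-4, 5), T)))
Function('n')(q, Z) = Mul(Rational(1, 3), q) (Function('n')(q, Z) = Mul(Rational(-1, 3), Add(Mul(-2, q), q)) = Mul(Rational(-1, 3), Mul(-1, q)) = Mul(Rational(1, 3), q))
Add(Function('n')(Function('u')(2, -8), 60), Pow(Add(31141, -32315), -1)) = Add(Mul(Rational(1, 3), Add(4, Mul(Rational(-4, 5), 2))), Pow(Add(31141, -32315), -1)) = Add(Mul(Rational(1, 3), Add(4, Rational(-8, 5))), Pow(-1174, -1)) = Add(Mul(Rational(1, 3), Rational(12, 5)), Rational(-1, 1174)) = Add(Rational(4, 5), Rational(-1, 1174)) = Rational(4691, 5870)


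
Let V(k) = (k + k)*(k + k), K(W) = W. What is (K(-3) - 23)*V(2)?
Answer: -416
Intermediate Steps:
V(k) = 4*k**2 (V(k) = (2*k)*(2*k) = 4*k**2)
(K(-3) - 23)*V(2) = (-3 - 23)*(4*2**2) = -104*4 = -26*16 = -416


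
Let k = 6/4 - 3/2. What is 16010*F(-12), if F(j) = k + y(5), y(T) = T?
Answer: 80050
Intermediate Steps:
k = 0 (k = 6*(¼) - 3*½ = 3/2 - 3/2 = 0)
F(j) = 5 (F(j) = 0 + 5 = 5)
16010*F(-12) = 16010*5 = 80050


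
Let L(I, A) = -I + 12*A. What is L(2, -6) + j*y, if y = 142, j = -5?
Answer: -784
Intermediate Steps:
L(2, -6) + j*y = (-1*2 + 12*(-6)) - 5*142 = (-2 - 72) - 710 = -74 - 710 = -784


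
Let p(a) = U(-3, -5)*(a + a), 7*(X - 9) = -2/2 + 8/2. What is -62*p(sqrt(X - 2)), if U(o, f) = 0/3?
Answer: 0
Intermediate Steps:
U(o, f) = 0 (U(o, f) = 0*(1/3) = 0)
X = 66/7 (X = 9 + (-2/2 + 8/2)/7 = 9 + (-2*1/2 + 8*(1/2))/7 = 9 + (-1 + 4)/7 = 9 + (1/7)*3 = 9 + 3/7 = 66/7 ≈ 9.4286)
p(a) = 0 (p(a) = 0*(a + a) = 0*(2*a) = 0)
-62*p(sqrt(X - 2)) = -62*0 = 0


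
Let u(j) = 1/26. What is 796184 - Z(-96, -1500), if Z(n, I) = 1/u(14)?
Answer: 796158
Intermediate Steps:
u(j) = 1/26
Z(n, I) = 26 (Z(n, I) = 1/(1/26) = 26)
796184 - Z(-96, -1500) = 796184 - 1*26 = 796184 - 26 = 796158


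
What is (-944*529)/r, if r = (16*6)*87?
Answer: -31211/522 ≈ -59.791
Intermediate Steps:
r = 8352 (r = 96*87 = 8352)
(-944*529)/r = -944*529/8352 = -499376*1/8352 = -31211/522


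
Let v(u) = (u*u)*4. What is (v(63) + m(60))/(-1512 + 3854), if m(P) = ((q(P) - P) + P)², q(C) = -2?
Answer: 7940/1171 ≈ 6.7805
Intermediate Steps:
v(u) = 4*u² (v(u) = u²*4 = 4*u²)
m(P) = 4 (m(P) = ((-2 - P) + P)² = (-2)² = 4)
(v(63) + m(60))/(-1512 + 3854) = (4*63² + 4)/(-1512 + 3854) = (4*3969 + 4)/2342 = (15876 + 4)*(1/2342) = 15880*(1/2342) = 7940/1171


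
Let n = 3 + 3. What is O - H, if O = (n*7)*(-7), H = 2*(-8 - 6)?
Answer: -266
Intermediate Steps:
n = 6
H = -28 (H = 2*(-14) = -28)
O = -294 (O = (6*7)*(-7) = 42*(-7) = -294)
O - H = -294 - 1*(-28) = -294 + 28 = -266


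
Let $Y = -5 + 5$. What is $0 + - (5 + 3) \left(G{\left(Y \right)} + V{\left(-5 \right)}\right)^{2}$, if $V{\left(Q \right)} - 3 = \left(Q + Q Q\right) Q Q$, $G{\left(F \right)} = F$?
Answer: $-2024072$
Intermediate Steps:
$Y = 0$
$V{\left(Q \right)} = 3 + Q^{2} \left(Q + Q^{2}\right)$ ($V{\left(Q \right)} = 3 + \left(Q + Q Q\right) Q Q = 3 + \left(Q + Q^{2}\right) Q Q = 3 + Q \left(Q + Q^{2}\right) Q = 3 + Q^{2} \left(Q + Q^{2}\right)$)
$0 + - (5 + 3) \left(G{\left(Y \right)} + V{\left(-5 \right)}\right)^{2} = 0 + - (5 + 3) \left(0 + \left(3 + \left(-5\right)^{3} + \left(-5\right)^{4}\right)\right)^{2} = 0 + \left(-1\right) 8 \left(0 + \left(3 - 125 + 625\right)\right)^{2} = 0 - 8 \left(0 + 503\right)^{2} = 0 - 8 \cdot 503^{2} = 0 - 2024072 = -2024072$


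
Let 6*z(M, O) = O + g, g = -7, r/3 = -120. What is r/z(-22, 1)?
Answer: 360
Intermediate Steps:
r = -360 (r = 3*(-120) = -360)
z(M, O) = -7/6 + O/6 (z(M, O) = (O - 7)/6 = (-7 + O)/6 = -7/6 + O/6)
r/z(-22, 1) = -360/(-7/6 + (⅙)*1) = -360/(-7/6 + ⅙) = -360/(-1) = -1*(-360) = 360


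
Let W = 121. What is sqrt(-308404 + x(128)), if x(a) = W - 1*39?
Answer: 3*I*sqrt(34258) ≈ 555.27*I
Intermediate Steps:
x(a) = 82 (x(a) = 121 - 1*39 = 121 - 39 = 82)
sqrt(-308404 + x(128)) = sqrt(-308404 + 82) = sqrt(-308322) = 3*I*sqrt(34258)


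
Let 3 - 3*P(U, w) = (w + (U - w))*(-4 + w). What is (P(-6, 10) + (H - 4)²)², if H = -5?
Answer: 8836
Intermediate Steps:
P(U, w) = 1 - U*(-4 + w)/3 (P(U, w) = 1 - (w + (U - w))*(-4 + w)/3 = 1 - U*(-4 + w)/3)
(P(-6, 10) + (H - 4)²)² = ((1 + (4/3)*(-6) - ⅓*(-6)*10) + (-5 - 4)²)² = ((1 - 8 + 20) + (-9)²)² = (13 + 81)² = 94² = 8836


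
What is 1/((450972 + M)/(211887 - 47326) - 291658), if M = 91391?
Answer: -164561/47994989775 ≈ -3.4287e-6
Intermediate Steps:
1/((450972 + M)/(211887 - 47326) - 291658) = 1/((450972 + 91391)/(211887 - 47326) - 291658) = 1/(542363/164561 - 291658) = 1/(-47994989775/164561) = -164561/47994989775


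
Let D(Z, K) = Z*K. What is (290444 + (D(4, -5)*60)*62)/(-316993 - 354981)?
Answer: -108022/335987 ≈ -0.32151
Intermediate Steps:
D(Z, K) = K*Z
(290444 + (D(4, -5)*60)*62)/(-316993 - 354981) = (290444 + (-5*4*60)*62)/(-316993 - 354981) = (290444 - 20*60*62)/(-671974) = (290444 - 1200*62)*(-1/671974) = (290444 - 74400)*(-1/671974) = 216044*(-1/671974) = -108022/335987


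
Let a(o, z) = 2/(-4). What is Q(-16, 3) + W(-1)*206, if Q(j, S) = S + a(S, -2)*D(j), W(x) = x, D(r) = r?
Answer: -195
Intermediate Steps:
a(o, z) = -1/2 (a(o, z) = 2*(-1/4) = -1/2)
Q(j, S) = S - j/2
Q(-16, 3) + W(-1)*206 = (3 - 1/2*(-16)) - 1*206 = (3 + 8) - 206 = 11 - 206 = -195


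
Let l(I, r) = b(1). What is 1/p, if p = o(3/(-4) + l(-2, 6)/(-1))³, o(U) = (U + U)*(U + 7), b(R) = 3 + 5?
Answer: 512/14706125 ≈ 3.4815e-5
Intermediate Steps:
b(R) = 8
l(I, r) = 8
o(U) = 2*U*(7 + U) (o(U) = (2*U)*(7 + U) = 2*U*(7 + U))
p = 14706125/512 (p = (2*(3/(-4) + 8/(-1))*(7 + (3/(-4) + 8/(-1))))³ = (2*(3*(-¼) + 8*(-1))*(7 + (3*(-¼) + 8*(-1))))³ = (2*(-¾ - 8)*(7 + (-¾ - 8)))³ = (2*(-35/4)*(7 - 35/4))³ = (2*(-35/4)*(-7/4))³ = (245/8)³ = 14706125/512 ≈ 28723.)
1/p = 1/(14706125/512) = 512/14706125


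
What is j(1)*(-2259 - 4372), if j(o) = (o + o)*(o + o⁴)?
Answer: -26524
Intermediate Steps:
j(o) = 2*o*(o + o⁴) (j(o) = (2*o)*(o + o⁴) = 2*o*(o + o⁴))
j(1)*(-2259 - 4372) = (2*1²*(1 + 1³))*(-2259 - 4372) = (2*1*(1 + 1))*(-6631) = (2*1*2)*(-6631) = 4*(-6631) = -26524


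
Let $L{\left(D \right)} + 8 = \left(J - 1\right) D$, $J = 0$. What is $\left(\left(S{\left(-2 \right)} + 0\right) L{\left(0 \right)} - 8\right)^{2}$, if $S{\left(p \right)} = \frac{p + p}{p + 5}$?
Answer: $\frac{64}{9} \approx 7.1111$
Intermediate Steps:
$S{\left(p \right)} = \frac{2 p}{5 + p}$
$L{\left(D \right)} = -8 - D$ ($L{\left(D \right)} = -8 + \left(0 - 1\right) D = -8 - D$)
$\left(\left(S{\left(-2 \right)} + 0\right) L{\left(0 \right)} - 8\right)^{2} = \left(\left(2 \left(-2\right) \frac{1}{5 - 2} + 0\right) \left(-8 - 0\right) - 8\right)^{2} = \left(\left(2 \left(-2\right) \frac{1}{3} + 0\right) \left(-8 + 0\right) - 8\right)^{2} = \left(\left(2 \left(-2\right) \frac{1}{3} + 0\right) \left(-8\right) - 8\right)^{2} = \left(\left(- \frac{4}{3} + 0\right) \left(-8\right) - 8\right)^{2} = \left(\left(- \frac{4}{3}\right) \left(-8\right) - 8\right)^{2} = \left(\frac{32}{3} - 8\right)^{2} = \left(\frac{8}{3}\right)^{2} = \frac{64}{9}$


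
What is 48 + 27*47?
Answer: 1317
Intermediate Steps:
48 + 27*47 = 48 + 1269 = 1317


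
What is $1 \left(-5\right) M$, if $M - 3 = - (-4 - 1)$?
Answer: $-40$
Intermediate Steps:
$M = 8$ ($M = 3 - \left(-4 - 1\right) = 3 - -5 = 3 + 5 = 8$)
$1 \left(-5\right) M = 1 \left(-5\right) 8 = \left(-5\right) 8 = -40$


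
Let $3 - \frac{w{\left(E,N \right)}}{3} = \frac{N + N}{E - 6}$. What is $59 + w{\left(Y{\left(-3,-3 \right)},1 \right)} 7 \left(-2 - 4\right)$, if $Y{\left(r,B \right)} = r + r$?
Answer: $-340$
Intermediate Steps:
$Y{\left(r,B \right)} = 2 r$
$w{\left(E,N \right)} = 9 - \frac{6 N}{-6 + E}$ ($w{\left(E,N \right)} = 9 - 3 \frac{N + N}{E - 6} = 9 - 3 \frac{2 N}{-6 + E} = 9 - \frac{6 N}{-6 + E}$)
$59 + w{\left(Y{\left(-3,-3 \right)},1 \right)} 7 \left(-2 - 4\right) = 59 + \frac{3 \left(-18 - 2 + 3 \cdot 2 \left(-3\right)\right)}{-6 + 2 \left(-3\right)} 7 \left(-2 - 4\right) = 59 + \frac{3 \left(-18 - 2 + 3 \left(-6\right)\right)}{-6 - 6} \cdot 7 \left(-6\right) = 59 + \frac{3 \left(-18 - 2 - 18\right)}{-12} \left(-42\right) = 59 + 3 \left(- \frac{1}{12}\right) \left(-38\right) \left(-42\right) = 59 + \frac{19}{2} \left(-42\right) = 59 - 399 = -340$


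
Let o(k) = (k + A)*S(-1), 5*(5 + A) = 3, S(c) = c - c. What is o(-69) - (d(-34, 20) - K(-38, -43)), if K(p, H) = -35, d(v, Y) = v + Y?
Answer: -21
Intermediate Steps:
S(c) = 0
A = -22/5 (A = -5 + (⅕)*3 = -5 + ⅗ = -22/5 ≈ -4.4000)
d(v, Y) = Y + v
o(k) = 0 (o(k) = (k - 22/5)*0 = (-22/5 + k)*0 = 0)
o(-69) - (d(-34, 20) - K(-38, -43)) = 0 - ((20 - 34) - 1*(-35)) = 0 - (-14 + 35) = 0 - 1*21 = 0 - 21 = -21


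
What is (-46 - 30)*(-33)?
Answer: 2508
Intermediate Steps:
(-46 - 30)*(-33) = -76*(-33) = 2508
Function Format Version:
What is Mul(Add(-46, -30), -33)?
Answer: 2508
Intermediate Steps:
Mul(Add(-46, -30), -33) = Mul(-76, -33) = 2508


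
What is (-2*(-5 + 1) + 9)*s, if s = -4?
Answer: -68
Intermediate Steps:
(-2*(-5 + 1) + 9)*s = (-2*(-5 + 1) + 9)*(-4) = (-2*(-4) + 9)*(-4) = (8 + 9)*(-4) = 17*(-4) = -68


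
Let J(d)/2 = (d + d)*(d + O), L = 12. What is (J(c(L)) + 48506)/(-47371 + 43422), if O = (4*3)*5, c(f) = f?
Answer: -51962/3949 ≈ -13.158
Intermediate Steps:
O = 60 (O = 12*5 = 60)
J(d) = 4*d*(60 + d) (J(d) = 2*((d + d)*(d + 60)) = 2*((2*d)*(60 + d)) = 2*(2*d*(60 + d)) = 4*d*(60 + d))
(J(c(L)) + 48506)/(-47371 + 43422) = (4*12*(60 + 12) + 48506)/(-47371 + 43422) = (4*12*72 + 48506)/(-3949) = (3456 + 48506)*(-1/3949) = 51962*(-1/3949) = -51962/3949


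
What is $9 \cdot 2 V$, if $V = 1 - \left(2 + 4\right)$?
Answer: $-90$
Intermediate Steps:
$V = -5$ ($V = 1 - 6 = -5$)
$9 \cdot 2 V = 9 \cdot 2 \left(-5\right) = 18 \left(-5\right) = -90$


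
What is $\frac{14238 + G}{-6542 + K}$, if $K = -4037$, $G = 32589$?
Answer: $- \frac{46827}{10579} \approx -4.4264$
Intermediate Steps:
$\frac{14238 + G}{-6542 + K} = \frac{14238 + 32589}{-6542 - 4037} = \frac{46827}{-10579} = 46827 \left(- \frac{1}{10579}\right) = - \frac{46827}{10579}$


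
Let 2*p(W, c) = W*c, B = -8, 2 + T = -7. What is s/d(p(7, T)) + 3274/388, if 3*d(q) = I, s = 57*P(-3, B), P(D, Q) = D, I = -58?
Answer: 48617/2813 ≈ 17.283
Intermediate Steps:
T = -9 (T = -2 - 7 = -9)
s = -171 (s = 57*(-3) = -171)
p(W, c) = W*c/2 (p(W, c) = (W*c)/2 = W*c/2)
d(q) = -58/3 (d(q) = (⅓)*(-58) = -58/3)
s/d(p(7, T)) + 3274/388 = -171/(-58/3) + 3274/388 = -171*(-3/58) + 3274*(1/388) = 513/58 + 1637/194 = 48617/2813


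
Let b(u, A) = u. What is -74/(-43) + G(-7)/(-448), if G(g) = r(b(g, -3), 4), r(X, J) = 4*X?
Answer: 1227/688 ≈ 1.7834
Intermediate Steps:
G(g) = 4*g
-74/(-43) + G(-7)/(-448) = -74/(-43) + (4*(-7))/(-448) = -74*(-1/43) - 28*(-1/448) = 74/43 + 1/16 = 1227/688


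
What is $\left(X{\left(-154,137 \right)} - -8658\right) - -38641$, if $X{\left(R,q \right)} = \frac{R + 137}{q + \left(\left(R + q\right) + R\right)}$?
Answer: $\frac{94599}{2} \approx 47300.0$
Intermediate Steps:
$X{\left(R,q \right)} = \frac{137 + R}{2 R + 2 q}$ ($X{\left(R,q \right)} = \frac{137 + R}{q + \left(q + 2 R\right)} = \frac{137 + R}{2 R + 2 q}$)
$\left(X{\left(-154,137 \right)} - -8658\right) - -38641 = \left(\frac{137 - 154}{2 \left(-154 + 137\right)} - -8658\right) - -38641 = \left(\frac{1}{2} \frac{1}{-17} \left(-17\right) + 8658\right) + 38641 = \left(\frac{1}{2} \left(- \frac{1}{17}\right) \left(-17\right) + 8658\right) + 38641 = \left(\frac{1}{2} + 8658\right) + 38641 = \frac{17317}{2} + 38641 = \frac{94599}{2}$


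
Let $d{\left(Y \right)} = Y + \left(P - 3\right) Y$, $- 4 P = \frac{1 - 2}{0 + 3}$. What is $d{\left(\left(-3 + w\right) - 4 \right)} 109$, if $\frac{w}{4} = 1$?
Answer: $\frac{2507}{4} \approx 626.75$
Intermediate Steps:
$w = 4$ ($w = 4 \cdot 1 = 4$)
$P = \frac{1}{12}$ ($P = - \frac{\left(1 - 2\right) \frac{1}{0 + 3}}{4} = - \frac{\left(-1\right) \frac{1}{3}}{4} = \left(- \frac{1}{4}\right) \left(- \frac{1}{3}\right) = \frac{1}{12} \approx 0.083333$)
$d{\left(Y \right)} = - \frac{23 Y}{12}$ ($d{\left(Y \right)} = Y + \left(\frac{1}{12} - 3\right) Y = Y - \frac{35 Y}{12} = - \frac{23 Y}{12}$)
$d{\left(\left(-3 + w\right) - 4 \right)} 109 = - \frac{23 \left(\left(-3 + 4\right) - 4\right)}{12} \cdot 109 = - \frac{23 \left(1 - 4\right)}{12} \cdot 109 = \left(- \frac{23}{12}\right) \left(-3\right) 109 = \frac{23}{4} \cdot 109 = \frac{2507}{4}$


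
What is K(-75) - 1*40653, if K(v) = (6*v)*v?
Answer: -6903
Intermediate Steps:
K(v) = 6*v²
K(-75) - 1*40653 = 6*(-75)² - 1*40653 = 6*5625 - 40653 = 33750 - 40653 = -6903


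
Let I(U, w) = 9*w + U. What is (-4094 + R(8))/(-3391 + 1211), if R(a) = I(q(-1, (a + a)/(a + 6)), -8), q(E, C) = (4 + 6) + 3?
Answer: 4153/2180 ≈ 1.9050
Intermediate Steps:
q(E, C) = 13 (q(E, C) = 10 + 3 = 13)
I(U, w) = U + 9*w
R(a) = -59 (R(a) = 13 + 9*(-8) = 13 - 72 = -59)
(-4094 + R(8))/(-3391 + 1211) = (-4094 - 59)/(-3391 + 1211) = -4153/(-2180) = -4153*(-1/2180) = 4153/2180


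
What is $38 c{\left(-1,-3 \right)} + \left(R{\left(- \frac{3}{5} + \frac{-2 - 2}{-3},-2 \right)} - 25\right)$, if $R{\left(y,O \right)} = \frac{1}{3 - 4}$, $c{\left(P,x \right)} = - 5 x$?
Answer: $544$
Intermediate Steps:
$R{\left(y,O \right)} = -1$ ($R{\left(y,O \right)} = \frac{1}{-1} = -1$)
$38 c{\left(-1,-3 \right)} + \left(R{\left(- \frac{3}{5} + \frac{-2 - 2}{-3},-2 \right)} - 25\right) = 38 \left(\left(-5\right) \left(-3\right)\right) - 26 = 38 \cdot 15 - 26 = 570 - 26 = 544$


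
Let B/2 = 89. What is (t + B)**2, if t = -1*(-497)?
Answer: 455625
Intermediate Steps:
B = 178 (B = 2*89 = 178)
t = 497
(t + B)**2 = (497 + 178)**2 = 675**2 = 455625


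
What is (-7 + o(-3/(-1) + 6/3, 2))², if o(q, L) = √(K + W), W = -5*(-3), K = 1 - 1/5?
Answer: (35 - √395)²/25 ≈ 9.1511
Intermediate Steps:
K = ⅘ (K = 1 - 1*⅕ = 1 - ⅕ = ⅘ ≈ 0.80000)
W = 15
o(q, L) = √395/5 (o(q, L) = √(⅘ + 15) = √(79/5) = √395/5)
(-7 + o(-3/(-1) + 6/3, 2))² = (-7 + √395/5)²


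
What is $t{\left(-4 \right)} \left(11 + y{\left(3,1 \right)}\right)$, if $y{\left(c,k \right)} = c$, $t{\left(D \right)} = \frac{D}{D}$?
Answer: $14$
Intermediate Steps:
$t{\left(D \right)} = 1$
$t{\left(-4 \right)} \left(11 + y{\left(3,1 \right)}\right) = 1 \left(11 + 3\right) = 1 \cdot 14 = 14$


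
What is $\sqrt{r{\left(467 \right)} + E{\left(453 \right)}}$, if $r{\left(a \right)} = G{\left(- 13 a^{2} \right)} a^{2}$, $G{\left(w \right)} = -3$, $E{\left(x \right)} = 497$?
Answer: $i \sqrt{653770} \approx 808.56 i$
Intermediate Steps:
$r{\left(a \right)} = - 3 a^{2}$
$\sqrt{r{\left(467 \right)} + E{\left(453 \right)}} = \sqrt{- 3 \cdot 467^{2} + 497} = \sqrt{\left(-3\right) 218089 + 497} = \sqrt{-654267 + 497} = \sqrt{-653770} = i \sqrt{653770}$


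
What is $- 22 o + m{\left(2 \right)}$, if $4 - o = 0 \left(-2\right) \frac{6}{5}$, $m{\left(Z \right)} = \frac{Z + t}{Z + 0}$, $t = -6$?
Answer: $-90$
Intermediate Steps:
$m{\left(Z \right)} = \frac{-6 + Z}{Z}$ ($m{\left(Z \right)} = \frac{Z - 6}{Z + 0} = \frac{-6 + Z}{Z}$)
$o = 4$ ($o = 4 - 0 \left(-2\right) \frac{6}{5} = 4 - 0 \cdot 6 \cdot \frac{1}{5} = 4 - 0 \cdot \frac{6}{5} = 4 - 0 = 4 + 0 = 4$)
$- 22 o + m{\left(2 \right)} = \left(-22\right) 4 + \frac{-6 + 2}{2} = -88 + \frac{1}{2} \left(-4\right) = -88 - 2 = -90$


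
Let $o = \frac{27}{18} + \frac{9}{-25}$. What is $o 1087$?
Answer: $\frac{61959}{50} \approx 1239.2$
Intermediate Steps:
$o = \frac{57}{50}$ ($o = 27 \cdot \frac{1}{18} + 9 \left(- \frac{1}{25}\right) = \frac{3}{2} - \frac{9}{25} = \frac{57}{50} \approx 1.14$)
$o 1087 = \frac{57}{50} \cdot 1087 = \frac{61959}{50}$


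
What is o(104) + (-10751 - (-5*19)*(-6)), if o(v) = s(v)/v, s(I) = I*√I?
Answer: -11321 + 2*√26 ≈ -11311.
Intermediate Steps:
s(I) = I^(3/2)
o(v) = √v (o(v) = v^(3/2)/v = √v)
o(104) + (-10751 - (-5*19)*(-6)) = √104 + (-10751 - (-5*19)*(-6)) = 2*√26 + (-10751 - (-95)*(-6)) = 2*√26 + (-10751 - 1*570) = 2*√26 + (-10751 - 570) = 2*√26 - 11321 = -11321 + 2*√26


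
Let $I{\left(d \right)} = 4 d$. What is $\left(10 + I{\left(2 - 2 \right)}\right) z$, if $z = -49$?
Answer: $-490$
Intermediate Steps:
$\left(10 + I{\left(2 - 2 \right)}\right) z = \left(10 + 4 \left(2 - 2\right)\right) \left(-49\right) = \left(10 + 4 \cdot 0\right) \left(-49\right) = \left(10 + 0\right) \left(-49\right) = 10 \left(-49\right) = -490$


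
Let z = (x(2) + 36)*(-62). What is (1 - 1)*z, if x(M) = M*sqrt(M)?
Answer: 0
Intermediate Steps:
x(M) = M**(3/2)
z = -2232 - 124*sqrt(2) (z = (2**(3/2) + 36)*(-62) = (2*sqrt(2) + 36)*(-62) = (36 + 2*sqrt(2))*(-62) = -2232 - 124*sqrt(2) ≈ -2407.4)
(1 - 1)*z = (1 - 1)*(-2232 - 124*sqrt(2)) = 0*(-2232 - 124*sqrt(2)) = 0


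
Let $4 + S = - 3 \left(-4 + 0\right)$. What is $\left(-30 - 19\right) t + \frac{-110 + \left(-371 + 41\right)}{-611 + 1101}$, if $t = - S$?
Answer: $\frac{19164}{49} \approx 391.1$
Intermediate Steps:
$S = 8$ ($S = -4 - 3 \left(-4 + 0\right) = -4 - -12 = -4 + 12 = 8$)
$t = -8$ ($t = \left(-1\right) 8 = -8$)
$\left(-30 - 19\right) t + \frac{-110 + \left(-371 + 41\right)}{-611 + 1101} = \left(-30 - 19\right) \left(-8\right) + \frac{-110 + \left(-371 + 41\right)}{-611 + 1101} = \left(-49\right) \left(-8\right) + \frac{-110 - 330}{490} = 392 - \frac{44}{49} = \frac{19164}{49}$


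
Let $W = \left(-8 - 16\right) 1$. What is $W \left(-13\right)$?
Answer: $312$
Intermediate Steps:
$W = -24$ ($W = \left(-24\right) 1 = -24$)
$W \left(-13\right) = \left(-24\right) \left(-13\right) = 312$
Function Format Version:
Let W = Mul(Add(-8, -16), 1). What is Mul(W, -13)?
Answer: 312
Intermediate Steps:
W = -24 (W = Mul(-24, 1) = -24)
Mul(W, -13) = Mul(-24, -13) = 312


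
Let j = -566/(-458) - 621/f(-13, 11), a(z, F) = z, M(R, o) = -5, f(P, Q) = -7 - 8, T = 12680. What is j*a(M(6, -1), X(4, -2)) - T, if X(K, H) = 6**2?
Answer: -2952538/229 ≈ -12893.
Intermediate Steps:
f(P, Q) = -15
X(K, H) = 36
j = 48818/1145 (j = -566/(-458) - 621/(-15) = -566*(-1/458) - 621*(-1/15) = 283/229 + 207/5 = 48818/1145 ≈ 42.636)
j*a(M(6, -1), X(4, -2)) - T = (48818/1145)*(-5) - 1*12680 = -48818/229 - 12680 = -2952538/229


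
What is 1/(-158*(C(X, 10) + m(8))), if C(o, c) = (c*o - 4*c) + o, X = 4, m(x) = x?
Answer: -1/1896 ≈ -0.00052743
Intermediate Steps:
C(o, c) = o - 4*c + c*o (C(o, c) = (-4*c + c*o) + o = o - 4*c + c*o)
1/(-158*(C(X, 10) + m(8))) = 1/(-158*((4 - 4*10 + 10*4) + 8)) = 1/(-158*((4 - 40 + 40) + 8)) = 1/(-158*(4 + 8)) = 1/(-158*12) = 1/(-1896) = -1/1896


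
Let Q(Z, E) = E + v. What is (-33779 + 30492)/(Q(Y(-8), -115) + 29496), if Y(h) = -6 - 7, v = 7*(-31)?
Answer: -3287/29164 ≈ -0.11271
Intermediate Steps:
v = -217
Y(h) = -13
Q(Z, E) = -217 + E (Q(Z, E) = E - 217 = -217 + E)
(-33779 + 30492)/(Q(Y(-8), -115) + 29496) = (-33779 + 30492)/((-217 - 115) + 29496) = -3287/(-332 + 29496) = -3287/29164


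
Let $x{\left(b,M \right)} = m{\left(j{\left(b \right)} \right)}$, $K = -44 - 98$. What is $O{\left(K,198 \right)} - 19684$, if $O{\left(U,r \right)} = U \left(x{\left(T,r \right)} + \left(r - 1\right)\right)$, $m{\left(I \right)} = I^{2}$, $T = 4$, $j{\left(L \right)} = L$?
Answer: $-49930$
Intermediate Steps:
$K = -142$ ($K = -44 - 98 = -142$)
$x{\left(b,M \right)} = b^{2}$
$O{\left(U,r \right)} = U \left(15 + r\right)$ ($O{\left(U,r \right)} = U \left(4^{2} + \left(r - 1\right)\right) = U \left(16 + \left(-1 + r\right)\right) = U \left(15 + r\right)$)
$O{\left(K,198 \right)} - 19684 = - 142 \left(15 + 198\right) - 19684 = \left(-142\right) 213 - 19684 = -30246 - 19684 = -49930$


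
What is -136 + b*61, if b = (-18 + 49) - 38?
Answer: -563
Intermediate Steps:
b = -7 (b = 31 - 38 = -7)
-136 + b*61 = -136 - 7*61 = -136 - 427 = -563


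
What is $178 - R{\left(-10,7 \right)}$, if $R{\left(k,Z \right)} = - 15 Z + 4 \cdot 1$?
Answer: $279$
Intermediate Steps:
$R{\left(k,Z \right)} = 4 - 15 Z$ ($R{\left(k,Z \right)} = - 15 Z + 4 = 4 - 15 Z$)
$178 - R{\left(-10,7 \right)} = 178 - \left(4 - 105\right) = 178 - -101 = 178 + 101 = 279$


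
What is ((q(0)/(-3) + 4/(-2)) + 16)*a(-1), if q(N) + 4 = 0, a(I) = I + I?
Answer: -92/3 ≈ -30.667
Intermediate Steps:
a(I) = 2*I
q(N) = -4 (q(N) = -4 + 0 = -4)
((q(0)/(-3) + 4/(-2)) + 16)*a(-1) = ((-4/(-3) + 4/(-2)) + 16)*(2*(-1)) = ((-4*(-1/3) + 4*(-1/2)) + 16)*(-2) = ((4/3 - 2) + 16)*(-2) = (-2/3 + 16)*(-2) = (46/3)*(-2) = -92/3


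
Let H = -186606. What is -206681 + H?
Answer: -393287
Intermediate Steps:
-206681 + H = -206681 - 186606 = -393287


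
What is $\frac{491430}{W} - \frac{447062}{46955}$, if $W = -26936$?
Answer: $- \frac{17558578841}{632389940} \approx -27.765$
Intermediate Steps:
$\frac{491430}{W} - \frac{447062}{46955} = \frac{491430}{-26936} - \frac{447062}{46955} = 491430 \left(- \frac{1}{26936}\right) - \frac{447062}{46955} = - \frac{245715}{13468} - \frac{447062}{46955} = - \frac{17558578841}{632389940}$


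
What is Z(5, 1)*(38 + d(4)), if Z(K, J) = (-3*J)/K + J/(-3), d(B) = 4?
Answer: -196/5 ≈ -39.200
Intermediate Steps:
Z(K, J) = -J/3 - 3*J/K (Z(K, J) = -3*J/K + J*(-⅓) = -3*J/K - J/3 = -J/3 - 3*J/K)
Z(5, 1)*(38 + d(4)) = (-⅓*1*(9 + 5)/5)*(38 + 4) = -⅓*1*⅕*14*42 = -14/15*42 = -196/5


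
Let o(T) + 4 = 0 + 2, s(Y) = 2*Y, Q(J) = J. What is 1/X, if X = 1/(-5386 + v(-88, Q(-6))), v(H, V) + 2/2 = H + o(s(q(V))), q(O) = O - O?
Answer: -5477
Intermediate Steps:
q(O) = 0
o(T) = -2 (o(T) = -4 + (0 + 2) = -4 + 2 = -2)
v(H, V) = -3 + H (v(H, V) = -1 + (H - 2) = -1 + (-2 + H) = -3 + H)
X = -1/5477 (X = 1/(-5386 + (-3 - 88)) = 1/(-5386 - 91) = 1/(-5477) = -1/5477 ≈ -0.00018258)
1/X = 1/(-1/5477) = -5477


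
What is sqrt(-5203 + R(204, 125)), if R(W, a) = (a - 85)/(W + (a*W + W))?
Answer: I*sqrt(218273740617)/6477 ≈ 72.132*I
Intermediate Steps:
R(W, a) = (-85 + a)/(2*W + W*a) (R(W, a) = (-85 + a)/(W + (W*a + W)) = (-85 + a)/(W + (W + W*a)) = (-85 + a)/(2*W + W*a))
sqrt(-5203 + R(204, 125)) = sqrt(-5203 + (-85 + 125)/(204*(2 + 125))) = sqrt(-5203 + (1/204)*40/127) = sqrt(-5203 + (1/204)*(1/127)*40) = sqrt(-5203 + 10/6477) = sqrt(-33699821/6477) = I*sqrt(218273740617)/6477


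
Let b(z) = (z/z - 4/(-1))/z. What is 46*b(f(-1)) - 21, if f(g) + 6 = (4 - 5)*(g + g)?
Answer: -157/2 ≈ -78.500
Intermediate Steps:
f(g) = -6 - 2*g (f(g) = -6 + (4 - 5)*(g + g) = -6 - 2*g)
b(z) = 5/z (b(z) = (1 - 4*(-1))/z = (1 + 4)/z = 5/z)
46*b(f(-1)) - 21 = 46*(5/(-6 - 2*(-1))) - 21 = 46*(5/(-6 + 2)) - 21 = 46*(5/(-4)) - 21 = 46*(5*(-¼)) - 21 = 46*(-5/4) - 21 = -115/2 - 21 = -157/2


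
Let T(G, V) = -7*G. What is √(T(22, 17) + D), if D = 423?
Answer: √269 ≈ 16.401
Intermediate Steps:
√(T(22, 17) + D) = √(-7*22 + 423) = √(-154 + 423) = √269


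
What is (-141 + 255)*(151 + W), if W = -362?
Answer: -24054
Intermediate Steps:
(-141 + 255)*(151 + W) = (-141 + 255)*(151 - 362) = 114*(-211) = -24054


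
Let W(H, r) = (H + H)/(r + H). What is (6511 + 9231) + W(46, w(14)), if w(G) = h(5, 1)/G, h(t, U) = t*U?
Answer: 10217846/649 ≈ 15744.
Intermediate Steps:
h(t, U) = U*t
w(G) = 5/G (w(G) = (1*5)/G = 5/G)
W(H, r) = 2*H/(H + r) (W(H, r) = (2*H)/(H + r) = 2*H/(H + r))
(6511 + 9231) + W(46, w(14)) = (6511 + 9231) + 2*46/(46 + 5/14) = 15742 + 2*46/(46 + 5*(1/14)) = 15742 + 2*46/(46 + 5/14) = 15742 + 2*46/(649/14) = 15742 + 2*46*(14/649) = 15742 + 1288/649 = 10217846/649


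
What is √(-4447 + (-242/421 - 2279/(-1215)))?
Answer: 4*I*√897535863465/56835 ≈ 66.676*I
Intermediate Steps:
√(-4447 + (-242/421 - 2279/(-1215))) = √(-4447 + (-242*1/421 - 2279*(-1/1215))) = √(-4447 + (-242/421 + 2279/1215)) = √(-4447 + 665429/511515) = √(-2274041776/511515) = 4*I*√897535863465/56835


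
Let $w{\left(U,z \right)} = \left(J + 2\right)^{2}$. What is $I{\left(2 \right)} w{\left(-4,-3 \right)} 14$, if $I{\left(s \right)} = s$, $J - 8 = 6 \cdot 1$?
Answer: $7168$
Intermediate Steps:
$J = 14$ ($J = 8 + 6 \cdot 1 = 8 + 6 = 14$)
$w{\left(U,z \right)} = 256$ ($w{\left(U,z \right)} = \left(14 + 2\right)^{2} = 16^{2} = 256$)
$I{\left(2 \right)} w{\left(-4,-3 \right)} 14 = 2 \cdot 256 \cdot 14 = 512 \cdot 14 = 7168$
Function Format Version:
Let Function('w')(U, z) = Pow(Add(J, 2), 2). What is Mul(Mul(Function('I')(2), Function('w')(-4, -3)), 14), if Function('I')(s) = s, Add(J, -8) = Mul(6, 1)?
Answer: 7168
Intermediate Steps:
J = 14 (J = Add(8, Mul(6, 1)) = Add(8, 6) = 14)
Function('w')(U, z) = 256 (Function('w')(U, z) = Pow(Add(14, 2), 2) = Pow(16, 2) = 256)
Mul(Mul(Function('I')(2), Function('w')(-4, -3)), 14) = Mul(Mul(2, 256), 14) = Mul(512, 14) = 7168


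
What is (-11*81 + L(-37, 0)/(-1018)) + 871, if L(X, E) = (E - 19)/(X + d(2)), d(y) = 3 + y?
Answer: -651539/32576 ≈ -20.001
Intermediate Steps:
L(X, E) = (-19 + E)/(5 + X) (L(X, E) = (E - 19)/(X + (3 + 2)) = (-19 + E)/(X + 5) = (-19 + E)/(5 + X))
(-11*81 + L(-37, 0)/(-1018)) + 871 = (-11*81 + ((-19 + 0)/(5 - 37))/(-1018)) + 871 = (-891 + (-19/(-32))*(-1/1018)) + 871 = (-891 - 1/32*(-19)*(-1/1018)) + 871 = (-891 + (19/32)*(-1/1018)) + 871 = (-891 - 19/32576) + 871 = -29025235/32576 + 871 = -651539/32576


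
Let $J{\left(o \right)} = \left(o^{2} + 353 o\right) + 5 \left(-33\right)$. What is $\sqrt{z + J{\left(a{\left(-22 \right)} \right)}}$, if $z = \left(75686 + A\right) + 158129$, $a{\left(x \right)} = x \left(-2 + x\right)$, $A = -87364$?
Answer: $\sqrt{611454} \approx 781.96$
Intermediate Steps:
$J{\left(o \right)} = -165 + o^{2} + 353 o$ ($J{\left(o \right)} = \left(o^{2} + 353 o\right) - 165 = -165 + o^{2} + 353 o$)
$z = 146451$ ($z = \left(75686 - 87364\right) + 158129 = -11678 + 158129 = 146451$)
$\sqrt{z + J{\left(a{\left(-22 \right)} \right)}} = \sqrt{146451 + \left(-165 + \left(- 22 \left(-2 - 22\right)\right)^{2} + 353 \left(- 22 \left(-2 - 22\right)\right)\right)} = \sqrt{146451 + \left(-165 + \left(\left(-22\right) \left(-24\right)\right)^{2} + 353 \left(\left(-22\right) \left(-24\right)\right)\right)} = \sqrt{146451 + \left(-165 + 528^{2} + 353 \cdot 528\right)} = \sqrt{146451 + \left(-165 + 278784 + 186384\right)} = \sqrt{146451 + 465003} = \sqrt{611454}$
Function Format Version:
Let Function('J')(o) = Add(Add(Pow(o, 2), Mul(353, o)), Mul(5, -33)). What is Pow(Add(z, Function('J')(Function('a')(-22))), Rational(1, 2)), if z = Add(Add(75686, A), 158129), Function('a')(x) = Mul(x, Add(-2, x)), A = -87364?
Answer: Pow(611454, Rational(1, 2)) ≈ 781.96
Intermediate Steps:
Function('J')(o) = Add(-165, Pow(o, 2), Mul(353, o)) (Function('J')(o) = Add(Add(Pow(o, 2), Mul(353, o)), -165) = Add(-165, Pow(o, 2), Mul(353, o)))
z = 146451 (z = Add(Add(75686, -87364), 158129) = Add(-11678, 158129) = 146451)
Pow(Add(z, Function('J')(Function('a')(-22))), Rational(1, 2)) = Pow(Add(146451, Add(-165, Pow(Mul(-22, Add(-2, -22)), 2), Mul(353, Mul(-22, Add(-2, -22))))), Rational(1, 2)) = Pow(Add(146451, Add(-165, Pow(Mul(-22, -24), 2), Mul(353, Mul(-22, -24)))), Rational(1, 2)) = Pow(Add(146451, Add(-165, Pow(528, 2), Mul(353, 528))), Rational(1, 2)) = Pow(Add(146451, Add(-165, 278784, 186384)), Rational(1, 2)) = Pow(Add(146451, 465003), Rational(1, 2)) = Pow(611454, Rational(1, 2))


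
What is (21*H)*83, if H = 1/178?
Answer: 1743/178 ≈ 9.7921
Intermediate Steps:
H = 1/178 ≈ 0.0056180
(21*H)*83 = (21*(1/178))*83 = (21/178)*83 = 1743/178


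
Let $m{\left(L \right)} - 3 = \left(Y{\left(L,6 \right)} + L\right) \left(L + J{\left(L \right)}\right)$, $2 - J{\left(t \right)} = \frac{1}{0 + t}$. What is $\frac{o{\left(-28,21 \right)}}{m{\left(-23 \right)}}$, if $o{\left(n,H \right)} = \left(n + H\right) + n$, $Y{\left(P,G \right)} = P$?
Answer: $- \frac{35}{967} \approx -0.036194$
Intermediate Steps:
$J{\left(t \right)} = 2 - \frac{1}{t}$ ($J{\left(t \right)} = 2 - \frac{1}{0 + t} = 2 - \frac{1}{t}$)
$o{\left(n,H \right)} = H + 2 n$ ($o{\left(n,H \right)} = \left(H + n\right) + n = H + 2 n$)
$m{\left(L \right)} = 3 + 2 L \left(2 + L - \frac{1}{L}\right)$ ($m{\left(L \right)} = 3 + \left(L + L\right) \left(L + \left(2 - \frac{1}{L}\right)\right) = 3 + 2 L \left(2 + L - \frac{1}{L}\right)$)
$\frac{o{\left(-28,21 \right)}}{m{\left(-23 \right)}} = \frac{21 + 2 \left(-28\right)}{1 + 2 \left(-23\right)^{2} + 4 \left(-23\right)} = \frac{21 - 56}{1 + 2 \cdot 529 - 92} = - \frac{35}{1 + 1058 - 92} = - \frac{35}{967}$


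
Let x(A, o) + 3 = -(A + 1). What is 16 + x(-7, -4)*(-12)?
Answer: -20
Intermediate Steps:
x(A, o) = -4 - A (x(A, o) = -3 - (A + 1) = -3 - (1 + A) = -3 + (-1 - A) = -4 - A)
16 + x(-7, -4)*(-12) = 16 + (-4 - 1*(-7))*(-12) = 16 + (-4 + 7)*(-12) = 16 + 3*(-12) = 16 - 36 = -20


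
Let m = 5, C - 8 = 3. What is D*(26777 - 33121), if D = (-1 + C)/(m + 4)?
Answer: -63440/9 ≈ -7048.9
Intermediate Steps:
C = 11 (C = 8 + 3 = 11)
D = 10/9 (D = (-1 + 11)/(5 + 4) = 10/9 ≈ 1.1111)
D*(26777 - 33121) = 10*(26777 - 33121)/9 = (10/9)*(-6344) = -63440/9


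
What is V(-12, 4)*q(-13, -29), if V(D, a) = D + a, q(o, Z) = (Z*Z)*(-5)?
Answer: 33640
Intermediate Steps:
q(o, Z) = -5*Z² (q(o, Z) = Z²*(-5) = -5*Z²)
V(-12, 4)*q(-13, -29) = (-12 + 4)*(-5*(-29)²) = -(-40)*841 = -8*(-4205) = 33640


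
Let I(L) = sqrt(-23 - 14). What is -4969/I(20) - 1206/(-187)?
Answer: 1206/187 + 4969*I*sqrt(37)/37 ≈ 6.4492 + 816.9*I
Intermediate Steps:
I(L) = I*sqrt(37) (I(L) = sqrt(-37) = I*sqrt(37))
-4969/I(20) - 1206/(-187) = -4969*(-I*sqrt(37)/37) - 1206/(-187) = -(-4969)*I*sqrt(37)/37 - 1206*(-1/187) = 4969*I*sqrt(37)/37 + 1206/187 = 1206/187 + 4969*I*sqrt(37)/37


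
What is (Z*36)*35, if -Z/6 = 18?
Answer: -136080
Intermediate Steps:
Z = -108 (Z = -6*18 = -108)
(Z*36)*35 = -108*36*35 = -3888*35 = -136080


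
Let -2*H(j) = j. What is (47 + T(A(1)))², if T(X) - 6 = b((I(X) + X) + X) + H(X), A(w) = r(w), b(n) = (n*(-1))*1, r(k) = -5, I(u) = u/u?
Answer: 16641/4 ≈ 4160.3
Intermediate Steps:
I(u) = 1
b(n) = -n (b(n) = -n*1 = -n)
H(j) = -j/2
A(w) = -5
T(X) = 5 - 5*X/2 (T(X) = 6 + (-((1 + X) + X) - X/2) = 6 + (-(1 + 2*X) - X/2) = 6 + ((-1 - 2*X) - X/2) = 6 + (-1 - 5*X/2) = 5 - 5*X/2)
(47 + T(A(1)))² = (47 + (5 - 5/2*(-5)))² = (47 + (5 + 25/2))² = (47 + 35/2)² = (129/2)² = 16641/4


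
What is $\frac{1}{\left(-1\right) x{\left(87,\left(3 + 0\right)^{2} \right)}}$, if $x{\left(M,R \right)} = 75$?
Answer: $- \frac{1}{75} \approx -0.013333$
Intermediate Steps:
$\frac{1}{\left(-1\right) x{\left(87,\left(3 + 0\right)^{2} \right)}} = \frac{1}{\left(-1\right) 75} = \frac{1}{-75} = - \frac{1}{75}$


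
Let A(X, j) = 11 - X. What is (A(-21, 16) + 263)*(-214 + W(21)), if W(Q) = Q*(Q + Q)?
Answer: 197060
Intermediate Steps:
W(Q) = 2*Q² (W(Q) = Q*(2*Q) = 2*Q²)
(A(-21, 16) + 263)*(-214 + W(21)) = ((11 - 1*(-21)) + 263)*(-214 + 2*21²) = ((11 + 21) + 263)*(-214 + 2*441) = (32 + 263)*(-214 + 882) = 295*668 = 197060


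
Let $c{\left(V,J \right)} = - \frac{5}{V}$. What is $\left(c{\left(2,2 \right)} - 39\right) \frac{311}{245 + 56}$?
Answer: $- \frac{25813}{602} \approx -42.879$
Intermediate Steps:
$\left(c{\left(2,2 \right)} - 39\right) \frac{311}{245 + 56} = \left(- \frac{5}{2} - 39\right) \frac{311}{245 + 56} = \left(\left(-5\right) \frac{1}{2} - 39\right) \frac{311}{301} = \left(- \frac{5}{2} - 39\right) 311 \cdot \frac{1}{301} = \left(- \frac{83}{2}\right) \frac{311}{301} = - \frac{25813}{602}$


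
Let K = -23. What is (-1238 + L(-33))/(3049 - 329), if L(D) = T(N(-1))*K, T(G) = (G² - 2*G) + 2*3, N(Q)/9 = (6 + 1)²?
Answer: -262009/160 ≈ -1637.6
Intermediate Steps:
N(Q) = 441 (N(Q) = 9*(6 + 1)² = 9*7² = 9*49 = 441)
T(G) = 6 + G² - 2*G (T(G) = (G² - 2*G) + 6 = 6 + G² - 2*G)
L(D) = -4452915 (L(D) = (6 + 441² - 2*441)*(-23) = (6 + 194481 - 882)*(-23) = 193605*(-23) = -4452915)
(-1238 + L(-33))/(3049 - 329) = (-1238 - 4452915)/(3049 - 329) = -4454153/2720 = -4454153*1/2720 = -262009/160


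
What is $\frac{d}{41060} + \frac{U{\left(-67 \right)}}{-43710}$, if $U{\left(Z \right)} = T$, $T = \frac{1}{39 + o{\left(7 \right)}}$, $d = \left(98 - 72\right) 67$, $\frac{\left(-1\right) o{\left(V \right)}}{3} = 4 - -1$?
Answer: $\frac{91369331}{2153679120} \approx 0.042425$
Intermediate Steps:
$o{\left(V \right)} = -15$ ($o{\left(V \right)} = - 3 \left(4 - -1\right) = - 3 \left(4 + 1\right) = \left(-3\right) 5 = -15$)
$d = 1742$ ($d = 26 \cdot 67 = 1742$)
$T = \frac{1}{24}$ ($T = \frac{1}{39 - 15} = \frac{1}{24} \approx 0.041667$)
$U{\left(Z \right)} = \frac{1}{24}$
$\frac{d}{41060} + \frac{U{\left(-67 \right)}}{-43710} = \frac{1742}{41060} + \frac{1}{24 \left(-43710\right)} = 1742 \cdot \frac{1}{41060} + \frac{1}{24} \left(- \frac{1}{43710}\right) = \frac{871}{20530} - \frac{1}{1049040} = \frac{91369331}{2153679120}$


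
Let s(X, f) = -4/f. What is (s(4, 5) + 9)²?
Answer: 1681/25 ≈ 67.240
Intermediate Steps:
(s(4, 5) + 9)² = (-4/5 + 9)² = (-4*⅕ + 9)² = (-⅘ + 9)² = (41/5)² = 1681/25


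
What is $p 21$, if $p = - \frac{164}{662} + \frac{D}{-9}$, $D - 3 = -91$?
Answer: $\frac{198730}{993} \approx 200.13$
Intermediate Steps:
$D = -88$ ($D = 3 - 91 = -88$)
$p = \frac{28390}{2979}$ ($p = - \frac{164}{662} - \frac{88}{-9} = \left(-164\right) \frac{1}{662} - - \frac{88}{9} = - \frac{82}{331} + \frac{88}{9} = \frac{28390}{2979} \approx 9.53$)
$p 21 = \frac{28390}{2979} \cdot 21 = \frac{198730}{993}$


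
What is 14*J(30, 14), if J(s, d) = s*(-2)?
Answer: -840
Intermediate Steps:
J(s, d) = -2*s
14*J(30, 14) = 14*(-2*30) = 14*(-60) = -840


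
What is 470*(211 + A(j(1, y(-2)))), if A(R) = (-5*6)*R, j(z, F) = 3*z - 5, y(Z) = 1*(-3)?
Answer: 127370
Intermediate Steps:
y(Z) = -3
j(z, F) = -5 + 3*z
A(R) = -30*R
470*(211 + A(j(1, y(-2)))) = 470*(211 - 30*(-5 + 3*1)) = 470*(211 - 30*(-5 + 3)) = 470*(211 - 30*(-2)) = 470*(211 + 60) = 470*271 = 127370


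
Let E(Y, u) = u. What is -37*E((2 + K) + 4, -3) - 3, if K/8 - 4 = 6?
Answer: 108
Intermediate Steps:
K = 80 (K = 32 + 8*6 = 32 + 48 = 80)
-37*E((2 + K) + 4, -3) - 3 = -37*(-3) - 3 = 111 - 3 = 108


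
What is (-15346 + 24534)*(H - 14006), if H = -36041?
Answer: -459831836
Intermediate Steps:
(-15346 + 24534)*(H - 14006) = (-15346 + 24534)*(-36041 - 14006) = 9188*(-50047) = -459831836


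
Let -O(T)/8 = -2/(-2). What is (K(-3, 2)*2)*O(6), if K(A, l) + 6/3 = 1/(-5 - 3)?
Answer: 34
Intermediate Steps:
K(A, l) = -17/8 (K(A, l) = -2 + 1/(-5 - 3) = -2 + 1/(-8) = -2 - ⅛ = -17/8)
O(T) = -8 (O(T) = -(-16)/(-2) = -(-16)*(-1)/2 = -8*1 = -8)
(K(-3, 2)*2)*O(6) = -17/8*2*(-8) = -17/4*(-8) = 34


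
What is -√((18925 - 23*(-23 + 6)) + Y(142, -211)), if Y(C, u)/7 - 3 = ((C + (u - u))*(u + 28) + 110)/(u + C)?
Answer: -√104561565/69 ≈ -148.20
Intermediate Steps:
Y(C, u) = 21 + 7*(110 + C*(28 + u))/(C + u) (Y(C, u) = 21 + 7*(((C + (u - u))*(u + 28) + 110)/(u + C)) = 21 + 7*(((C + 0)*(28 + u) + 110)/(C + u)) = 21 + 7*((C*(28 + u) + 110)/(C + u)) = 21 + 7*((110 + C*(28 + u))/(C + u)) = 21 + 7*(110 + C*(28 + u))/(C + u))
-√((18925 - 23*(-23 + 6)) + Y(142, -211)) = -√((18925 - 23*(-23 + 6)) + 7*(110 + 3*(-211) + 31*142 + 142*(-211))/(142 - 211)) = -√((18925 - 23*(-17)) + 7*(110 - 633 + 4402 - 29962)/(-69)) = -√((18925 - 1*(-391)) + 7*(-1/69)*(-26083)) = -√((18925 + 391) + 182581/69) = -√(19316 + 182581/69) = -√(1515385/69) = -√104561565/69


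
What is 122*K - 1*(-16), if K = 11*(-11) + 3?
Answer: -14380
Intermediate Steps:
K = -118 (K = -121 + 3 = -118)
122*K - 1*(-16) = 122*(-118) - 1*(-16) = -14396 + 16 = -14380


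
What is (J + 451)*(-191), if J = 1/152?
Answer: -13093623/152 ≈ -86142.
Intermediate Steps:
J = 1/152 ≈ 0.0065789
(J + 451)*(-191) = (1/152 + 451)*(-191) = (68553/152)*(-191) = -13093623/152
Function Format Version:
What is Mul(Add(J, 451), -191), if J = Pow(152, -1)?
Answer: Rational(-13093623, 152) ≈ -86142.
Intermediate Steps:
J = Rational(1, 152) ≈ 0.0065789
Mul(Add(J, 451), -191) = Mul(Add(Rational(1, 152), 451), -191) = Mul(Rational(68553, 152), -191) = Rational(-13093623, 152)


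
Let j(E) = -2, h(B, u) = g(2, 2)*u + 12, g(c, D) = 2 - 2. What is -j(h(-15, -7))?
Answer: 2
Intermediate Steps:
g(c, D) = 0
h(B, u) = 12 (h(B, u) = 0*u + 12 = 0 + 12 = 12)
-j(h(-15, -7)) = -1*(-2) = 2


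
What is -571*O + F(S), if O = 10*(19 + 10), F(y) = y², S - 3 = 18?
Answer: -165149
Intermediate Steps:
S = 21 (S = 3 + 18 = 21)
O = 290 (O = 10*29 = 290)
-571*O + F(S) = -571*290 + 21² = -165590 + 441 = -165149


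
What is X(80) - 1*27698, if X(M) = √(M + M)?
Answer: -27698 + 4*√10 ≈ -27685.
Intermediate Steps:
X(M) = √2*√M (X(M) = √(2*M) = √2*√M)
X(80) - 1*27698 = √2*√80 - 1*27698 = √2*(4*√5) - 27698 = 4*√10 - 27698 = -27698 + 4*√10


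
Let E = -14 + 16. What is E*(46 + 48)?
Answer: 188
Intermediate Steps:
E = 2
E*(46 + 48) = 2*(46 + 48) = 2*94 = 188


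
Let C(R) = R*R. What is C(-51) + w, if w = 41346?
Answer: 43947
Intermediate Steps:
C(R) = R²
C(-51) + w = (-51)² + 41346 = 2601 + 41346 = 43947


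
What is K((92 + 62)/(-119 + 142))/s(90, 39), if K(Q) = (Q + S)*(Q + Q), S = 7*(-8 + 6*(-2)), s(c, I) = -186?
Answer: 157388/16399 ≈ 9.5974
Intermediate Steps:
S = -140 (S = 7*(-8 - 12) = 7*(-20) = -140)
K(Q) = 2*Q*(-140 + Q) (K(Q) = (Q - 140)*(Q + Q) = (-140 + Q)*(2*Q) = 2*Q*(-140 + Q))
K((92 + 62)/(-119 + 142))/s(90, 39) = (2*((92 + 62)/(-119 + 142))*(-140 + (92 + 62)/(-119 + 142)))/(-186) = (2*(154/23)*(-140 + 154/23))*(-1/186) = (2*(154/23)*(-3066/23))*(-1/186) = -944328/529*(-1/186) = 157388/16399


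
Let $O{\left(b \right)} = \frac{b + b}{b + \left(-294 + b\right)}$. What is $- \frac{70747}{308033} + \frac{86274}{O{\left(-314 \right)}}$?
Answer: $\frac{6125581491902}{48361181} \approx 1.2666 \cdot 10^{5}$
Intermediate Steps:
$O{\left(b \right)} = \frac{2 b}{-294 + 2 b}$
$- \frac{70747}{308033} + \frac{86274}{O{\left(-314 \right)}} = - \frac{70747}{308033} + \frac{86274}{\left(-314\right) \frac{1}{-147 - 314}} = \left(-70747\right) \frac{1}{308033} + \frac{86274}{\left(-314\right) \frac{1}{-461}} = - \frac{70747}{308033} + \frac{86274}{\left(-314\right) \left(- \frac{1}{461}\right)} = - \frac{70747}{308033} + \frac{86274}{\frac{314}{461}} = - \frac{70747}{308033} + 86274 \cdot \frac{461}{314} = - \frac{70747}{308033} + \frac{19886157}{157} = \frac{6125581491902}{48361181}$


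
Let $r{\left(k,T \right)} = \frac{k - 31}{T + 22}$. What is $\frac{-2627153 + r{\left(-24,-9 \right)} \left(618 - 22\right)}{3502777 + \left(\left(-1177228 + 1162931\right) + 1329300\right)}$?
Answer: $- \frac{34185769}{62631140} \approx -0.54583$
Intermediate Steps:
$r{\left(k,T \right)} = \frac{-31 + k}{22 + T}$
$\frac{-2627153 + r{\left(-24,-9 \right)} \left(618 - 22\right)}{3502777 + \left(\left(-1177228 + 1162931\right) + 1329300\right)} = \frac{-2627153 + \frac{-31 - 24}{22 - 9} \left(618 - 22\right)}{3502777 + \left(\left(-1177228 + 1162931\right) + 1329300\right)} = \frac{-2627153 + \frac{1}{13} \left(-55\right) 596}{3502777 + \left(-14297 + 1329300\right)} = \frac{-2627153 + \frac{1}{13} \left(-55\right) 596}{3502777 + 1315003} = \frac{-2627153 - \frac{32780}{13}}{4817780} = \left(-2627153 - \frac{32780}{13}\right) \frac{1}{4817780} = \left(- \frac{34185769}{13}\right) \frac{1}{4817780} = - \frac{34185769}{62631140}$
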